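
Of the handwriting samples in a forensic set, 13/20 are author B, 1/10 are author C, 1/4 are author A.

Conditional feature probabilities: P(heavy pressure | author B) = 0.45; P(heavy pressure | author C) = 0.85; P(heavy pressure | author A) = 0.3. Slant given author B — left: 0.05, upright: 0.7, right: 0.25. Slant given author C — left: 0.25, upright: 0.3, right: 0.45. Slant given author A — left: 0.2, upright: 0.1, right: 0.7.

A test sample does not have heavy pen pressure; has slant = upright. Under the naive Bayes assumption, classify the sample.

author B

author B: 0.65 × (1−0.45) × 0.7 = 0.25025
author C: 0.1 × (1−0.85) × 0.3 = 0.0045
author A: 0.25 × (1−0.3) × 0.1 = 0.0175
Highest score → author B.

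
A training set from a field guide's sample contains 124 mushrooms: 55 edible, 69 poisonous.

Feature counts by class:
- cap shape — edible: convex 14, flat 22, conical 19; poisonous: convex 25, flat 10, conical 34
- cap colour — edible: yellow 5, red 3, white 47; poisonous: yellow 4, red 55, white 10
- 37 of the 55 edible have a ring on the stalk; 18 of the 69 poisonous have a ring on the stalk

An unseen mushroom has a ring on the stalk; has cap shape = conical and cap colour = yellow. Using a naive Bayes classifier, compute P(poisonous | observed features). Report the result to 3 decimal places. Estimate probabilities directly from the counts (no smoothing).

0.307

edible: (55/124) × (19/55) × (5/55) × (37/55) ≈ 0.00937083
poisonous: (69/124) × (34/69) × (4/69) × (18/69) ≈ 0.00414659
P(poisonous | x) = 0.00414659 / 0.01351742 ≈ 0.307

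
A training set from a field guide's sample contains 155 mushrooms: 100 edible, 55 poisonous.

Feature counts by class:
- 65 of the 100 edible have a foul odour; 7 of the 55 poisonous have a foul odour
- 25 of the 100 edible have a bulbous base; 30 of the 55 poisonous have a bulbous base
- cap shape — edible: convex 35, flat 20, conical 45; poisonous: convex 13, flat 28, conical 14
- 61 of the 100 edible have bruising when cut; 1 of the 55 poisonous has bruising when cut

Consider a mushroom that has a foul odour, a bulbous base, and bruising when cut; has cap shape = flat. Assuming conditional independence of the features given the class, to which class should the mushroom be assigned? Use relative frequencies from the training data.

edible

edible: (100/155) × (65/100) × (25/100) × (20/100) × (61/100) ≈ 0.0127903
poisonous: (55/155) × (7/55) × (30/55) × (28/55) × (1/55) ≈ 0.000228012
Highest score → edible.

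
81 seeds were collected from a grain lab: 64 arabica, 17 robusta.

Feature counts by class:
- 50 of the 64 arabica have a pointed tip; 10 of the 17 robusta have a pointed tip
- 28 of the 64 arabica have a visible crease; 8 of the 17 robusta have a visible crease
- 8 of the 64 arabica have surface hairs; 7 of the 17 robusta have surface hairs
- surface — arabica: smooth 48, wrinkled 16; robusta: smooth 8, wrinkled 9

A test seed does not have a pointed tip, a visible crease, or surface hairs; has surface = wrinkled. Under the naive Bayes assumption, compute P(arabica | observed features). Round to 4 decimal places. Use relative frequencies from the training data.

arabica: (64/81) × (14/64) × (36/64) × (56/64) × (16/64) ≈ 0.0212674
robusta: (17/81) × (7/17) × (9/17) × (10/17) × (9/17) ≈ 0.0142479
P(arabica | x) = 0.0212674 / 0.0355153 ≈ 0.5988

0.5988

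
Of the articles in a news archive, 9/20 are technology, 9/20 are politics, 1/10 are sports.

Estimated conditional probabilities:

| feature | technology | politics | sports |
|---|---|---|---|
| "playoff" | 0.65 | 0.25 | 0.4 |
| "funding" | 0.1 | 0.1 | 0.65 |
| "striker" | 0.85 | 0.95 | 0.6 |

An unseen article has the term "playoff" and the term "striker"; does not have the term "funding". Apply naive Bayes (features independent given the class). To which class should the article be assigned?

technology

technology: 0.45 × 0.65 × (1−0.1) × 0.85 = 0.2237625
politics: 0.45 × 0.25 × (1−0.1) × 0.95 = 0.0961875
sports: 0.1 × 0.4 × (1−0.65) × 0.6 = 0.0084
Highest score → technology.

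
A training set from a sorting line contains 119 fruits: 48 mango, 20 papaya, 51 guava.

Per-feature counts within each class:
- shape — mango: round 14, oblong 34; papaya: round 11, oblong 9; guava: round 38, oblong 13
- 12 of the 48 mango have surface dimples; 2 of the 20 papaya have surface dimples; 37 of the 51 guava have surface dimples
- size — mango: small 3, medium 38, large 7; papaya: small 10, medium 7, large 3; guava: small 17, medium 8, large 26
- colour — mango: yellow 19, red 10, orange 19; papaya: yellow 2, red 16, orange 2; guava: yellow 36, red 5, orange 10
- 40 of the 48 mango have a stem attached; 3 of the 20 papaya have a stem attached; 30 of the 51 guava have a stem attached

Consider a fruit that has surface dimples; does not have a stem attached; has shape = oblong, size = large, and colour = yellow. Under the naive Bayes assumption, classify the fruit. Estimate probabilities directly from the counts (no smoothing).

mango: (48/119) × (34/48) × (12/48) × (7/48) × (19/48) × (8/48) ≈ 0.000687211
papaya: (20/119) × (9/20) × (2/20) × (3/20) × (2/20) × (17/20) ≈ 0.0000964286
guava: (51/119) × (13/51) × (37/51) × (26/51) × (36/51) × (21/51) ≈ 0.0117439
Highest score → guava.

guava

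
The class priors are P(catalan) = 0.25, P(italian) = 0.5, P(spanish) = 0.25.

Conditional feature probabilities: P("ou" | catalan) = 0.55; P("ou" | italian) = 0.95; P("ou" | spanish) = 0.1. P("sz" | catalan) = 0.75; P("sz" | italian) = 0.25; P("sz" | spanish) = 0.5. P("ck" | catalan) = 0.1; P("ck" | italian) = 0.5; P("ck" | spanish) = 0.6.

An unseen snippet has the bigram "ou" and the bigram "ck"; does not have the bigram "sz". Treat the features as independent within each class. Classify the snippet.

catalan: 0.25 × 0.55 × (1−0.75) × 0.1 = 0.0034375
italian: 0.5 × 0.95 × (1−0.25) × 0.5 = 0.178125
spanish: 0.25 × 0.1 × (1−0.5) × 0.6 = 0.0075
Highest score → italian.

italian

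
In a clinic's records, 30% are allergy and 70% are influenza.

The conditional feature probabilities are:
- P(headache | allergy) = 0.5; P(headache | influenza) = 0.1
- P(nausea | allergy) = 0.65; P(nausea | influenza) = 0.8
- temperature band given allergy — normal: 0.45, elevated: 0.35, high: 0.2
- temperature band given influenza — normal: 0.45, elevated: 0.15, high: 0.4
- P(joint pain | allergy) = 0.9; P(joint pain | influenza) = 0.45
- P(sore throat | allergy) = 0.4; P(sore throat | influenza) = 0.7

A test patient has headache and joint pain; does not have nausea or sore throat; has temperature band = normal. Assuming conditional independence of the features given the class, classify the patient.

allergy

allergy: 0.3 × 0.5 × (1−0.65) × 0.45 × 0.9 × (1−0.4) = 0.0127575
influenza: 0.7 × 0.1 × (1−0.8) × 0.45 × 0.45 × (1−0.7) = 0.0008505
Highest score → allergy.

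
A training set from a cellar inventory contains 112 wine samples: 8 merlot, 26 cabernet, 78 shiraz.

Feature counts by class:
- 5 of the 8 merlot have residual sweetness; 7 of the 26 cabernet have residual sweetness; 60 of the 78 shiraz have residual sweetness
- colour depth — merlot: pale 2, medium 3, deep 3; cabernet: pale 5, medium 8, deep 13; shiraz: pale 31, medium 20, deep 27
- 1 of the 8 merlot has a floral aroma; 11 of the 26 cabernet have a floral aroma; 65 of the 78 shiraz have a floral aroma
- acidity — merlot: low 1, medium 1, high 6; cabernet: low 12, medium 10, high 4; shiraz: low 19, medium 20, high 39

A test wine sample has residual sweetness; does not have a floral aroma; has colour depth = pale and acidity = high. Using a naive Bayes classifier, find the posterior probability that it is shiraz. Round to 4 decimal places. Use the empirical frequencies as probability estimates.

merlot: (8/112) × (5/8) × (2/8) × (7/8) × (6/8) = 0.00732421875
cabernet: (26/112) × (7/26) × (5/26) × (15/26) × (4/26) ≈ 0.0010668
shiraz: (78/112) × (60/78) × (31/78) × (13/78) × (39/78) ≈ 0.0177427
P(shiraz | x) = 0.0177427 / 0.02613371875 ≈ 0.6789

0.6789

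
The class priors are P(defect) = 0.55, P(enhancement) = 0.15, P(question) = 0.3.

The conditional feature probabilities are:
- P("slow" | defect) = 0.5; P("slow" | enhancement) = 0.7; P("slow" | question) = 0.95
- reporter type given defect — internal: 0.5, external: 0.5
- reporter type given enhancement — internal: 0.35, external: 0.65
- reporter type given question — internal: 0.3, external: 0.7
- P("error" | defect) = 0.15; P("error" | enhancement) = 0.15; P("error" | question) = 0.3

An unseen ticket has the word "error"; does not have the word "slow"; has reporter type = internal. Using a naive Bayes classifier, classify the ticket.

defect: 0.55 × (1−0.5) × 0.5 × 0.15 = 0.020625
enhancement: 0.15 × (1−0.7) × 0.35 × 0.15 = 0.0023625
question: 0.3 × (1−0.95) × 0.3 × 0.3 = 0.00135
Highest score → defect.

defect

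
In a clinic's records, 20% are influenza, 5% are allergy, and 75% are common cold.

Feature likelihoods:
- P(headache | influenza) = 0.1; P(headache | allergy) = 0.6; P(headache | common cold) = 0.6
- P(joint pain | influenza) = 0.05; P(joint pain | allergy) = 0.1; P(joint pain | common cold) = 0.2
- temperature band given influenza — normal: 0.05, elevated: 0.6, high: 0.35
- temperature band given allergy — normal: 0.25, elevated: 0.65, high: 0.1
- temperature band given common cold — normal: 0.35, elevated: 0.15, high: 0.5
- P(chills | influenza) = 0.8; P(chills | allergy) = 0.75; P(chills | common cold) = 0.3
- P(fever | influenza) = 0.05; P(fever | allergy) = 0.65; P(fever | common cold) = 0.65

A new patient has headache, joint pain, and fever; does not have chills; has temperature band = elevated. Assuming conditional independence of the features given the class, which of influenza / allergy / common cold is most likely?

common cold

influenza: 0.2 × 0.1 × 0.05 × 0.6 × (1−0.8) × 0.05 = 0.000006
allergy: 0.05 × 0.6 × 0.1 × 0.65 × (1−0.75) × 0.65 = 0.000316875
common cold: 0.75 × 0.6 × 0.2 × 0.15 × (1−0.3) × 0.65 = 0.0061425
Highest score → common cold.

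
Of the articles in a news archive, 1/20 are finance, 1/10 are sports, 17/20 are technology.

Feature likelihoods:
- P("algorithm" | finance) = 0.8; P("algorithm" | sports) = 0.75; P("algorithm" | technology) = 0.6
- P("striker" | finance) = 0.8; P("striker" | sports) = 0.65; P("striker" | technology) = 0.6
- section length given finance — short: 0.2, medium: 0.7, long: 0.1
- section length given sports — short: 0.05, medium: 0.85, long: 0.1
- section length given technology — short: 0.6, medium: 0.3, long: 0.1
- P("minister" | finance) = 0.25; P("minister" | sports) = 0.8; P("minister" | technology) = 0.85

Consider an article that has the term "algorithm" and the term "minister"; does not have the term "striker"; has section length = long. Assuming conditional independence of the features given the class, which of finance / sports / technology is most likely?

finance: 0.05 × 0.8 × (1−0.8) × 0.1 × 0.25 = 0.0002
sports: 0.1 × 0.75 × (1−0.65) × 0.1 × 0.8 = 0.0021
technology: 0.85 × 0.6 × (1−0.6) × 0.1 × 0.85 = 0.01734
Highest score → technology.

technology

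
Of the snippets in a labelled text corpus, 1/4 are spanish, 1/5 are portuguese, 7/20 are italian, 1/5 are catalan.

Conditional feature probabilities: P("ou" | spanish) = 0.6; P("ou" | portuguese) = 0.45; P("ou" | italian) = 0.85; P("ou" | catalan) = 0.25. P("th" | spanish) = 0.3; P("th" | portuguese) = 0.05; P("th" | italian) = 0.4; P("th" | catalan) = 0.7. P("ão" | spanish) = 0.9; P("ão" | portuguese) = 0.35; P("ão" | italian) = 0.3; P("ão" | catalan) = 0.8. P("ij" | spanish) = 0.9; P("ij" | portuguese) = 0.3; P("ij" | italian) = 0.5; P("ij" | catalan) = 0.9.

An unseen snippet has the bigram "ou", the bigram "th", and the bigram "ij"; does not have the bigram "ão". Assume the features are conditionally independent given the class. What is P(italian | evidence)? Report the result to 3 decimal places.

0.788

spanish: 0.25 × 0.6 × 0.3 × (1−0.9) × 0.9 = 0.00405
portuguese: 0.2 × 0.45 × 0.05 × (1−0.35) × 0.3 = 0.0008775
italian: 0.35 × 0.85 × 0.4 × (1−0.3) × 0.5 = 0.04165
catalan: 0.2 × 0.25 × 0.7 × (1−0.8) × 0.9 = 0.0063
P(italian | x) = 0.04165 / 0.0528775 ≈ 0.788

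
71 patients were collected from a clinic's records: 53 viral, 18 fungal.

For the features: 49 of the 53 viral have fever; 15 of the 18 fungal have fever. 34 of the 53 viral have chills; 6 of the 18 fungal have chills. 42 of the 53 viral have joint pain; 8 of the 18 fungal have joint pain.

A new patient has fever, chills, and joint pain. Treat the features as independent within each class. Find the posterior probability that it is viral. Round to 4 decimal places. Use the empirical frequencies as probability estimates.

0.9181

viral: (53/71) × (49/53) × (34/53) × (42/53) ≈ 0.350844
fungal: (18/71) × (15/18) × (6/18) × (8/18) ≈ 0.0312989
P(viral | x) = 0.350844 / 0.3821429 ≈ 0.9181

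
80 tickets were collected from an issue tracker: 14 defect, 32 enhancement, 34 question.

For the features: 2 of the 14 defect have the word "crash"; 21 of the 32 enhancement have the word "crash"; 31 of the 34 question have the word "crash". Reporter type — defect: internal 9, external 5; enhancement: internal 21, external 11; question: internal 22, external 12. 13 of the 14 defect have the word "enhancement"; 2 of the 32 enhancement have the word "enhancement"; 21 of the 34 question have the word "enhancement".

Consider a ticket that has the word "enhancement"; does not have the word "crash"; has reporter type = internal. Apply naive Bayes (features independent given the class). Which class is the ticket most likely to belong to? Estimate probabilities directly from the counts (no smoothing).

defect

defect: (14/80) × (12/14) × (9/14) × (13/14) ≈ 0.0895408
enhancement: (32/80) × (11/32) × (21/32) × (2/32) = 0.0056396484375
question: (34/80) × (3/34) × (22/34) × (21/34) ≈ 0.014987
Highest score → defect.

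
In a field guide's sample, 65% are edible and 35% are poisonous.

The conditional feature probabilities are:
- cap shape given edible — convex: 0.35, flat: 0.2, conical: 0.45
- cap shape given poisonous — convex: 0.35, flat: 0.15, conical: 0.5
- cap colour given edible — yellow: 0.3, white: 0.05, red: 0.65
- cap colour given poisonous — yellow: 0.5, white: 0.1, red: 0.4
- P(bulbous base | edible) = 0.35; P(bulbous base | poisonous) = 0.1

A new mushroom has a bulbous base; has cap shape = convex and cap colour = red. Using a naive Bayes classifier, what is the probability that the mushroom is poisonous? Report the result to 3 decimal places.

0.086

edible: 0.65 × 0.35 × 0.65 × 0.35 = 0.05175625
poisonous: 0.35 × 0.35 × 0.4 × 0.1 = 0.0049
P(poisonous | x) = 0.0049 / 0.05665625 ≈ 0.086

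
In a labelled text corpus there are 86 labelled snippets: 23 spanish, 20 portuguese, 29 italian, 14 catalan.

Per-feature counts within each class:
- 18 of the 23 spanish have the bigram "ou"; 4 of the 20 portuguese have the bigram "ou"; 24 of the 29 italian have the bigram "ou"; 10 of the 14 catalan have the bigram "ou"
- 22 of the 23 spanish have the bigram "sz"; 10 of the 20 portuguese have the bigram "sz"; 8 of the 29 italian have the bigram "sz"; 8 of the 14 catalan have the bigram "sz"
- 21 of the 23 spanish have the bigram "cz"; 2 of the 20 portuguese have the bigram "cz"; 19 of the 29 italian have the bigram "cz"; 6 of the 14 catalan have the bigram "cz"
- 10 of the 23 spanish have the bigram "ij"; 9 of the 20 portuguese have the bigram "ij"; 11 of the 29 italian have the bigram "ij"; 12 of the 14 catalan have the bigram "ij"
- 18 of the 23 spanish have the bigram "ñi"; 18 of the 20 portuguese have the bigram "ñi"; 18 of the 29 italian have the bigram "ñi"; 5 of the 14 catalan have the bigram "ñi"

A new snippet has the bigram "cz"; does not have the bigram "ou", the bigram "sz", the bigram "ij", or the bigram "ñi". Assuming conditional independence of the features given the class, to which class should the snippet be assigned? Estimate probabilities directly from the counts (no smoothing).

italian

spanish: (23/86) × (5/23) × (1/23) × (21/23) × (13/23) × (5/23) ≈ 0.000283591
portuguese: (20/86) × (16/20) × (10/20) × (2/20) × (11/20) × (2/20) ≈ 0.000511628
italian: (29/86) × (5/29) × (21/29) × (19/29) × (18/29) × (11/29) ≈ 0.00649408
catalan: (14/86) × (4/14) × (6/14) × (6/14) × (2/14) × (9/14) ≈ 0.000784557
Highest score → italian.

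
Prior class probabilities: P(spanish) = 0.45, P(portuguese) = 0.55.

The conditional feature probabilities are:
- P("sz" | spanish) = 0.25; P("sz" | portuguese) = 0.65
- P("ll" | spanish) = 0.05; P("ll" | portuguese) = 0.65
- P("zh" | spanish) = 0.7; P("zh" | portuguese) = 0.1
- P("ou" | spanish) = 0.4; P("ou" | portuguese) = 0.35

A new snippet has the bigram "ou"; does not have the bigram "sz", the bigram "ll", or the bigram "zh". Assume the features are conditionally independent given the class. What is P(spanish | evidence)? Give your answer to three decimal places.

spanish: 0.45 × (1−0.25) × (1−0.05) × (1−0.7) × 0.4 = 0.038475
portuguese: 0.55 × (1−0.65) × (1−0.65) × (1−0.1) × 0.35 = 0.021223125
P(spanish | x) = 0.038475 / 0.059698125 ≈ 0.644

0.644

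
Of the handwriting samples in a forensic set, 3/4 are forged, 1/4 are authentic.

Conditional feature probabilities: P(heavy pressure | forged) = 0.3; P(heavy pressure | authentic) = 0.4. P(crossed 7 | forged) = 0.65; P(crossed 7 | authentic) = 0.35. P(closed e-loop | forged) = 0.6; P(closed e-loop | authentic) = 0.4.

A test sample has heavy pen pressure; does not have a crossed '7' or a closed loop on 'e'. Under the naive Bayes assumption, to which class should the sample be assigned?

authentic

forged: 0.75 × 0.3 × (1−0.65) × (1−0.6) = 0.0315
authentic: 0.25 × 0.4 × (1−0.35) × (1−0.4) = 0.039
Highest score → authentic.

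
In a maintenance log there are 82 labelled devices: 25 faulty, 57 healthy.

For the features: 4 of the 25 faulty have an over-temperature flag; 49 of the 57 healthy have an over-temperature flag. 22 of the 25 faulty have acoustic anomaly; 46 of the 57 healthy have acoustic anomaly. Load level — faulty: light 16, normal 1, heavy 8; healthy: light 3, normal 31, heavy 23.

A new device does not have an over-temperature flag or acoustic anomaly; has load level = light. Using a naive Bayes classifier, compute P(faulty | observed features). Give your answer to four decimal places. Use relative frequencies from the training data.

faulty: (25/82) × (21/25) × (3/25) × (16/25) ≈ 0.0196683
healthy: (57/82) × (8/57) × (11/57) × (3/57) ≈ 0.000990924
P(faulty | x) = 0.0196683 / 0.020659224 ≈ 0.9520

0.9520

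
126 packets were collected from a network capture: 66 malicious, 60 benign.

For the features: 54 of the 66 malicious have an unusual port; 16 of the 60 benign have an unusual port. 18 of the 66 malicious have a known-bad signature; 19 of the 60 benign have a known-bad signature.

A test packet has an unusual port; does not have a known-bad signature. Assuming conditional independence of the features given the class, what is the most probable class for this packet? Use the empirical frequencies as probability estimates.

malicious

malicious: (66/126) × (54/66) × (48/66) ≈ 0.311688
benign: (60/126) × (16/60) × (41/60) ≈ 0.0867725
Highest score → malicious.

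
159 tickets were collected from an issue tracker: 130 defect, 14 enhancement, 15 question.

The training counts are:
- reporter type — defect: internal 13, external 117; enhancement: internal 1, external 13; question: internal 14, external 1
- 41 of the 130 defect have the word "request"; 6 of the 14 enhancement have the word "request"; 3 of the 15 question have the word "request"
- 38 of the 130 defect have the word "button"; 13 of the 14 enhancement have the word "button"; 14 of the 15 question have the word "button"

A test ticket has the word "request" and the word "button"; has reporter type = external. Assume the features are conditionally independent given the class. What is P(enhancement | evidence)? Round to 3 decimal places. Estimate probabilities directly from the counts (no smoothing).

defect: (130/159) × (117/130) × (41/130) × (38/130) ≈ 0.0678374
enhancement: (14/159) × (13/14) × (6/14) × (13/14) ≈ 0.0325375
question: (15/159) × (1/15) × (3/15) × (14/15) ≈ 0.001174
P(enhancement | x) = 0.0325375 / 0.1015489 ≈ 0.320

0.320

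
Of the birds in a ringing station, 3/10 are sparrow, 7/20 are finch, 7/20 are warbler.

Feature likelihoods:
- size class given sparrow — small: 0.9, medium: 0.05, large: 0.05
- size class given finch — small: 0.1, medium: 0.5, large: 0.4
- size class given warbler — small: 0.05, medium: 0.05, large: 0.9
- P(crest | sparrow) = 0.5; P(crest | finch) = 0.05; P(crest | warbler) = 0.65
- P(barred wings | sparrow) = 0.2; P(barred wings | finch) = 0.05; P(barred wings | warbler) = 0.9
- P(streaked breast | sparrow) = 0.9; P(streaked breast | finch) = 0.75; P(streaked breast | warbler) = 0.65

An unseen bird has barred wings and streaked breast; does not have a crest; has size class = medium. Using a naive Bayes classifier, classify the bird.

sparrow: 0.3 × 0.05 × (1−0.5) × 0.2 × 0.9 = 0.00135
finch: 0.35 × 0.5 × (1−0.05) × 0.05 × 0.75 = 0.006234375
warbler: 0.35 × 0.05 × (1−0.65) × 0.9 × 0.65 = 0.003583125
Highest score → finch.

finch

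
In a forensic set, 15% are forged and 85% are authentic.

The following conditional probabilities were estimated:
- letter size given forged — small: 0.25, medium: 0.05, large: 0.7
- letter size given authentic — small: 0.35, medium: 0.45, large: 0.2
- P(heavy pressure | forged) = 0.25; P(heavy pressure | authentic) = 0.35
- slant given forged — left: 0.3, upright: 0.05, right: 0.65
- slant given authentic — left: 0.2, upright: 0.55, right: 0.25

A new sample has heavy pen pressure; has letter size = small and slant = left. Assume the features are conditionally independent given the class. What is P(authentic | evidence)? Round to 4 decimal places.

0.8810

forged: 0.15 × 0.25 × 0.25 × 0.3 = 0.0028125
authentic: 0.85 × 0.35 × 0.35 × 0.2 = 0.020825
P(authentic | x) = 0.020825 / 0.0236375 ≈ 0.8810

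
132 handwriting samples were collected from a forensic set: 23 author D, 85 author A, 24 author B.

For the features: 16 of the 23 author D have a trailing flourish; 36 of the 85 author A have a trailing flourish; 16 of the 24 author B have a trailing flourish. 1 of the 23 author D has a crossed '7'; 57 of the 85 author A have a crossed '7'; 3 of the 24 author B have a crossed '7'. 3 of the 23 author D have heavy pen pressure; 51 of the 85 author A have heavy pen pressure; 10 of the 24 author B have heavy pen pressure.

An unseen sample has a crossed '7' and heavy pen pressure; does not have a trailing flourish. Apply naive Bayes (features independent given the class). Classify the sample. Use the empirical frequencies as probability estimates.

author A

author D: (23/132) × (7/23) × (1/23) × (3/23) ≈ 0.000300739
author A: (85/132) × (49/85) × (57/85) × (51/85) ≈ 0.149358
author B: (24/132) × (8/24) × (3/24) × (10/24) ≈ 0.00315657
Highest score → author A.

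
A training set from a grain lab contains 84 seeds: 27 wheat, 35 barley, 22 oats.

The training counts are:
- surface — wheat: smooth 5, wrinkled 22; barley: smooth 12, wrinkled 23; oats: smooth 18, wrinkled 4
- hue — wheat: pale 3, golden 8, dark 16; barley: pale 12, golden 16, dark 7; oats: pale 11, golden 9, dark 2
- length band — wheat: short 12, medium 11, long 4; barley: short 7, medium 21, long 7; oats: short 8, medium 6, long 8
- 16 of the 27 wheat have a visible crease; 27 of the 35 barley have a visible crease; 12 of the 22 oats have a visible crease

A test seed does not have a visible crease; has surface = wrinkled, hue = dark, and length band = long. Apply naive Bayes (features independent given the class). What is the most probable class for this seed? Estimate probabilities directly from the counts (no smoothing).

wheat: (27/84) × (22/27) × (16/27) × (4/27) × (11/27) ≈ 0.00936752
barley: (35/84) × (23/35) × (7/35) × (7/35) × (8/35) ≈ 0.0025034
oats: (22/84) × (4/22) × (2/22) × (8/22) × (10/22) ≈ 0.000715538
Highest score → wheat.

wheat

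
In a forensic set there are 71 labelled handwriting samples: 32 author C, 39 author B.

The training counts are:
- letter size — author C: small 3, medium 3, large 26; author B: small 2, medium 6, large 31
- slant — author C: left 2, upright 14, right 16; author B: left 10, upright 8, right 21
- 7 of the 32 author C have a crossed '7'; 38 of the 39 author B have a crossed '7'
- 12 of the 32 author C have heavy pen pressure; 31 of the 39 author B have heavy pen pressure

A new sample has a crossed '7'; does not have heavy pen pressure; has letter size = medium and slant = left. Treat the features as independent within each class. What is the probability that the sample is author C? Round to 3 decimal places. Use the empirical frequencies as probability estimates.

0.077

author C: (32/71) × (3/32) × (2/32) × (7/32) × (20/32) ≈ 0.000361053
author B: (39/71) × (6/39) × (10/39) × (38/39) × (8/39) ≈ 0.00433085
P(author C | x) = 0.000361053 / 0.004691903 ≈ 0.077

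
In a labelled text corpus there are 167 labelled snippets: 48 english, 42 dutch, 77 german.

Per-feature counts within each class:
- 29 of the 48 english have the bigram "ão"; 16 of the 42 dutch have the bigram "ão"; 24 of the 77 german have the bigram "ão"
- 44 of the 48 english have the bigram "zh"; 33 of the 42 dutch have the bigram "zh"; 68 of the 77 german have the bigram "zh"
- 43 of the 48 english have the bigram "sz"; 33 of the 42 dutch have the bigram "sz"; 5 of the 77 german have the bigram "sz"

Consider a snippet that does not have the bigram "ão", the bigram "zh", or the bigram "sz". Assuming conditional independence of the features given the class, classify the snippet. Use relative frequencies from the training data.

english: (48/167) × (19/48) × (4/48) × (5/48) ≈ 0.000987608
dutch: (42/167) × (26/42) × (9/42) × (9/42) ≈ 0.00714897
german: (77/167) × (53/77) × (9/77) × (72/77) ≈ 0.0346859
Highest score → german.

german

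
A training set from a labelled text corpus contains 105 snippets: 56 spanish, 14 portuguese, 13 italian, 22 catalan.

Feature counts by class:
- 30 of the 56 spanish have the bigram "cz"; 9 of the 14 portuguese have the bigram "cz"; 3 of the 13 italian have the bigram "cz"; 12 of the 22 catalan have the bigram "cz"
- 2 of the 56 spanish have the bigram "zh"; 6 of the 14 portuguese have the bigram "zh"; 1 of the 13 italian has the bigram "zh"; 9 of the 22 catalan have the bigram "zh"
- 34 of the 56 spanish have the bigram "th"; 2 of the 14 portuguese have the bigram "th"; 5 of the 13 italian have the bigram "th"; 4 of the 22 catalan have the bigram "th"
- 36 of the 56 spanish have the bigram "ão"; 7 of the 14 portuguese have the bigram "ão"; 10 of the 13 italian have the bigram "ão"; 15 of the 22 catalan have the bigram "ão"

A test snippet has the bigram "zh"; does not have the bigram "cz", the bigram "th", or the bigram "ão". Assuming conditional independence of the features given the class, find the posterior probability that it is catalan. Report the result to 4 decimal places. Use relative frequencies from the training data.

spanish: (56/105) × (26/56) × (2/56) × (22/56) × (20/56) ≈ 0.0012408
portuguese: (14/105) × (5/14) × (6/14) × (12/14) × (7/14) ≈ 0.00874636
italian: (13/105) × (10/13) × (1/13) × (8/13) × (3/13) ≈ 0.00104038
catalan: (22/105) × (10/22) × (9/22) × (18/22) × (7/22) ≈ 0.0101427
P(catalan | x) = 0.0101427 / 0.02117024 ≈ 0.4791

0.4791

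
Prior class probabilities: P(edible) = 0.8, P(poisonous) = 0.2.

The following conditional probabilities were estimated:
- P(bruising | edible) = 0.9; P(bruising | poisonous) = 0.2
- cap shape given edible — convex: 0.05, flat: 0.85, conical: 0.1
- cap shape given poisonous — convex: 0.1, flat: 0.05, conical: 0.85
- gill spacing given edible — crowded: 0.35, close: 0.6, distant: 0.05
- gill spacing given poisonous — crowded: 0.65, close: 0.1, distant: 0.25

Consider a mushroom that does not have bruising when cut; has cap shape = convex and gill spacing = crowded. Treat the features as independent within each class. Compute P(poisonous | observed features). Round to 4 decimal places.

0.8814

edible: 0.8 × (1−0.9) × 0.05 × 0.35 = 0.0014
poisonous: 0.2 × (1−0.2) × 0.1 × 0.65 = 0.0104
P(poisonous | x) = 0.0104 / 0.0118 ≈ 0.8814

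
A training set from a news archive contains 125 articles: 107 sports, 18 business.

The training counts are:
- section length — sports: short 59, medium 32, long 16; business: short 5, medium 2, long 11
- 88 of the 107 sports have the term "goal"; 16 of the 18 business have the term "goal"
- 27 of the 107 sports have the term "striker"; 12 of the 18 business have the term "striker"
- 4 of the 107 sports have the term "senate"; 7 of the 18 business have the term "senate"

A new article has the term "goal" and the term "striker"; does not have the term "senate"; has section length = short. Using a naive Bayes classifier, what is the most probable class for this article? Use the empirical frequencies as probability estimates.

sports: (107/125) × (59/107) × (88/107) × (27/107) × (103/107) ≈ 0.0942919
business: (18/125) × (5/18) × (16/18) × (12/18) × (11/18) ≈ 0.0144856
Highest score → sports.

sports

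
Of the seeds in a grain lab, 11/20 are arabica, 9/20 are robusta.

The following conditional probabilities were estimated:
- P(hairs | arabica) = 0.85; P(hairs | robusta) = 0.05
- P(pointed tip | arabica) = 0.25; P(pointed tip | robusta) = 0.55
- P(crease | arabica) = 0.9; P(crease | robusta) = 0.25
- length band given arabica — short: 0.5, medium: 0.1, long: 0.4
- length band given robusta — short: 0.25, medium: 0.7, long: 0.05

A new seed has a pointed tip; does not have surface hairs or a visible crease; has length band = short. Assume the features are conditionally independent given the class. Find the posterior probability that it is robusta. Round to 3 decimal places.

0.977

arabica: 0.55 × (1−0.85) × 0.25 × (1−0.9) × 0.5 = 0.00103125
robusta: 0.45 × (1−0.05) × 0.55 × (1−0.25) × 0.25 = 0.0440859375
P(robusta | x) = 0.0440859375 / 0.0451171875 ≈ 0.977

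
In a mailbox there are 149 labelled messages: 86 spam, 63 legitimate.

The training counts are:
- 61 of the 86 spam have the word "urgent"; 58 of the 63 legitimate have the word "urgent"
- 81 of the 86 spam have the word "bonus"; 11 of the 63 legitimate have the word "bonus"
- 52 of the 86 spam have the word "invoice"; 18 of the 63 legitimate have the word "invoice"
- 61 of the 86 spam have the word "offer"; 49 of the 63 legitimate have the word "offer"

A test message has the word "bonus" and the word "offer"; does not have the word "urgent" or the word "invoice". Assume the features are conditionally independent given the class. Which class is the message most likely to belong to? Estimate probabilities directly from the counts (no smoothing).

spam: (86/149) × (25/86) × (81/86) × (34/86) × (61/86) ≈ 0.0443151
legitimate: (63/149) × (5/63) × (11/63) × (45/63) × (49/63) ≈ 0.00325509
Highest score → spam.

spam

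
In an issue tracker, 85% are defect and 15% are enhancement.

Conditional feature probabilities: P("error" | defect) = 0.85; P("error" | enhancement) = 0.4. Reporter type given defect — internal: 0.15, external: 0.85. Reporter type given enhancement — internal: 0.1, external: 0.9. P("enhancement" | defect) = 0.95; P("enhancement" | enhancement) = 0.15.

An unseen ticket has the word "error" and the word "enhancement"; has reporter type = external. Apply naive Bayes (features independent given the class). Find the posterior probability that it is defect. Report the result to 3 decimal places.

defect: 0.85 × 0.85 × 0.85 × 0.95 = 0.58341875
enhancement: 0.15 × 0.4 × 0.9 × 0.15 = 0.0081
P(defect | x) = 0.58341875 / 0.59151875 ≈ 0.986

0.986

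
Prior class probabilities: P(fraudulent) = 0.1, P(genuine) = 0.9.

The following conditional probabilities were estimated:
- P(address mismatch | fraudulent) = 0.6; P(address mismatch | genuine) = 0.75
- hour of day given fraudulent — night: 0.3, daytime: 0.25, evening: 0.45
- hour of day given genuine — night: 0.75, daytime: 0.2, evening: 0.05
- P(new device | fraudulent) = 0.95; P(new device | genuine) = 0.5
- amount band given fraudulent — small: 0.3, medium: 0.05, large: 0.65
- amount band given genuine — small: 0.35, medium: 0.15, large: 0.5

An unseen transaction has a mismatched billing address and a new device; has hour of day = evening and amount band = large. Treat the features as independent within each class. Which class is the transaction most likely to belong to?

fraudulent

fraudulent: 0.1 × 0.6 × 0.45 × 0.95 × 0.65 = 0.0166725
genuine: 0.9 × 0.75 × 0.05 × 0.5 × 0.5 = 0.0084375
Highest score → fraudulent.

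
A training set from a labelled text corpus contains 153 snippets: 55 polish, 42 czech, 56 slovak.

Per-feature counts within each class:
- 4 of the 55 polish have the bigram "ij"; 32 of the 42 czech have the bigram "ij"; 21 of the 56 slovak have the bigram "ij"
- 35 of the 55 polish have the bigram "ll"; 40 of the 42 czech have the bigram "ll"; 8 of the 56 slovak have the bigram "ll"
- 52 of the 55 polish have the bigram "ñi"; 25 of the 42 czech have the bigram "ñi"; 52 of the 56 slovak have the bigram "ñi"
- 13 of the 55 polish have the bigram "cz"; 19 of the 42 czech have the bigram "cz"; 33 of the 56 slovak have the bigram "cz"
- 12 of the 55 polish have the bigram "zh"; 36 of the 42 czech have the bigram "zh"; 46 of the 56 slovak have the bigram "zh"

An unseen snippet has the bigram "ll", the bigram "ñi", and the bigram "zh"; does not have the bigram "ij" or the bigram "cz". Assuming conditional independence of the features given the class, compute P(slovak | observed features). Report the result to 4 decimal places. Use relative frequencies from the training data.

polish: (55/153) × (51/55) × (35/55) × (52/55) × (42/55) × (12/55) ≈ 0.0334141
czech: (42/153) × (10/42) × (40/42) × (25/42) × (23/42) × (36/42) ≈ 0.0173917
slovak: (56/153) × (35/56) × (8/56) × (52/56) × (23/56) × (46/56) ≈ 0.0102377
P(slovak | x) = 0.0102377 / 0.0610435 ≈ 0.1677

0.1677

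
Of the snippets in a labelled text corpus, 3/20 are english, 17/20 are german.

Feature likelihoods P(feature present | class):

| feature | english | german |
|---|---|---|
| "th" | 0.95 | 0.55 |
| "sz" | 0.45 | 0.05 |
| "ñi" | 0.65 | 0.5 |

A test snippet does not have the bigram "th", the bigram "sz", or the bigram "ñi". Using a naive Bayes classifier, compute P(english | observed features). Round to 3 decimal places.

0.008

english: 0.15 × (1−0.95) × (1−0.45) × (1−0.65) = 0.00144375
german: 0.85 × (1−0.55) × (1−0.05) × (1−0.5) = 0.1816875
P(english | x) = 0.00144375 / 0.18313125 ≈ 0.008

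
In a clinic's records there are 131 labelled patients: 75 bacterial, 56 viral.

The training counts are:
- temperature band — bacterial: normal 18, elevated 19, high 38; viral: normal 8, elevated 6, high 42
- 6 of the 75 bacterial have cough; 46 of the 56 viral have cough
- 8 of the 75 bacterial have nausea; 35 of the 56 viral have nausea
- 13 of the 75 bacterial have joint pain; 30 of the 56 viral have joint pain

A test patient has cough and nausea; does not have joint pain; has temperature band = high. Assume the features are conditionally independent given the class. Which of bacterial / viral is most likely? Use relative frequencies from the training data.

viral

bacterial: (75/131) × (38/75) × (6/75) × (8/75) × (62/75) ≈ 0.00204626
viral: (56/131) × (42/56) × (46/56) × (35/56) × (26/56) ≈ 0.0764211
Highest score → viral.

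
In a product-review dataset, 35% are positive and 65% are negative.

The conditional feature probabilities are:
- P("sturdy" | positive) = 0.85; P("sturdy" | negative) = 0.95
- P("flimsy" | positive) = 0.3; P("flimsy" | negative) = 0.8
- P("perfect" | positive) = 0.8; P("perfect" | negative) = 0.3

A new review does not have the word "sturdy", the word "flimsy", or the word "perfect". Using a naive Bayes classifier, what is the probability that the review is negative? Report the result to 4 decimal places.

0.3824

positive: 0.35 × (1−0.85) × (1−0.3) × (1−0.8) = 0.00735
negative: 0.65 × (1−0.95) × (1−0.8) × (1−0.3) = 0.00455
P(negative | x) = 0.00455 / 0.0119 ≈ 0.3824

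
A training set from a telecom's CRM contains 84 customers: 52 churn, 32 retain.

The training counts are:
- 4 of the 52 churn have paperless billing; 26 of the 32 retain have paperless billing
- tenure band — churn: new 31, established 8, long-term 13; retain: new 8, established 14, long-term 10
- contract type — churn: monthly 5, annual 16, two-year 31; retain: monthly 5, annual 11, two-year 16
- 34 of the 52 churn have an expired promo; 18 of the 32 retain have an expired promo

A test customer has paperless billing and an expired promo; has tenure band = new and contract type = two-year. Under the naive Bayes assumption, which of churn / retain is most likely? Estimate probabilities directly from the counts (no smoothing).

churn: (52/84) × (4/52) × (31/52) × (31/52) × (34/52) ≈ 0.0110655
retain: (32/84) × (26/32) × (8/32) × (16/32) × (18/32) ≈ 0.0217634
Highest score → retain.

retain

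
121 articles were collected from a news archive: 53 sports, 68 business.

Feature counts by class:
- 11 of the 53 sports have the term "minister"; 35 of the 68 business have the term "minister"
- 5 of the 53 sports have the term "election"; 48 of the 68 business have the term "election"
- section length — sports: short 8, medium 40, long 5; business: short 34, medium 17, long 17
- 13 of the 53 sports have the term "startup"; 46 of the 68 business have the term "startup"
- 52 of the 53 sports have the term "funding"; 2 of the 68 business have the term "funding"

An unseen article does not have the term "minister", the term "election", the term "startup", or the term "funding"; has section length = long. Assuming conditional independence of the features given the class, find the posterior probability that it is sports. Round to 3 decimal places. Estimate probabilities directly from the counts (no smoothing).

sports: (53/121) × (42/53) × (48/53) × (5/53) × (40/53) × (1/53) ≈ 0.00042231
business: (68/121) × (33/68) × (20/68) × (17/68) × (22/68) × (66/68) ≈ 0.00629707
P(sports | x) = 0.00042231 / 0.00671938 ≈ 0.063

0.063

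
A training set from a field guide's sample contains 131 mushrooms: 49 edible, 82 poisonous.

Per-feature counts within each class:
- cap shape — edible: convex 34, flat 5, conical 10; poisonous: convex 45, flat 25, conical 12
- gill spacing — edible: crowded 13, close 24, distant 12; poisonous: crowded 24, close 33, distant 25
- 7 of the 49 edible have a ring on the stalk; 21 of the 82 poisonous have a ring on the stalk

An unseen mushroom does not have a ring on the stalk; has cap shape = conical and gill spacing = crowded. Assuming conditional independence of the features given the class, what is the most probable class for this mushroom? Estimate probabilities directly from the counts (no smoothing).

poisonous

edible: (49/131) × (10/49) × (13/49) × (42/49) ≈ 0.0173592
poisonous: (82/131) × (12/82) × (24/82) × (61/82) ≈ 0.0199445
Highest score → poisonous.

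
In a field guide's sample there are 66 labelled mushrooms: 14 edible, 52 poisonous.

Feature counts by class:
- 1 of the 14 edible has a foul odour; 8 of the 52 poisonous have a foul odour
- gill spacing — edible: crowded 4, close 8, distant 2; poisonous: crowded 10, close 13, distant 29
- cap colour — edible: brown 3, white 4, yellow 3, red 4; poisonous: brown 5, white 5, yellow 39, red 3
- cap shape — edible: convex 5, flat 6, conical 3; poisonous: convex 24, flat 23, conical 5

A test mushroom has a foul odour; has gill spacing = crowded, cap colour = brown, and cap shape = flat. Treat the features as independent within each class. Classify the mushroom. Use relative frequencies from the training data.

poisonous

edible: (14/66) × (1/14) × (4/14) × (3/14) × (6/14) ≈ 0.000397562
poisonous: (52/66) × (8/52) × (10/52) × (5/52) × (23/52) ≈ 0.000991366
Highest score → poisonous.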